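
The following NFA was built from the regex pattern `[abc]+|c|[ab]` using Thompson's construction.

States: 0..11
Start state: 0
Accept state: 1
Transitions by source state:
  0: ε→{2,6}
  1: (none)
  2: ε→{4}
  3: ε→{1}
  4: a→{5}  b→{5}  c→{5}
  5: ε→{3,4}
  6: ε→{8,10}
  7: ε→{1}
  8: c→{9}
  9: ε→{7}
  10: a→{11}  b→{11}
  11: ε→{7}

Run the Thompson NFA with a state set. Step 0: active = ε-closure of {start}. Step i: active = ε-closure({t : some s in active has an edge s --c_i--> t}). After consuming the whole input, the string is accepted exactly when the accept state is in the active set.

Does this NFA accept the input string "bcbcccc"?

initial (ε-close {0}): {0,2,4,6,8,10}
'b' @ 1: {1,3,4,5,7,11}  [accepting]
'c' @ 2: {1,3,4,5}  [accepting]
'b' @ 3: {1,3,4,5}  [accepting]
'c' @ 4: {1,3,4,5}  [accepting]
'c' @ 5: {1,3,4,5}  [accepting]
'c' @ 6: {1,3,4,5}  [accepting]
'c' @ 7: {1,3,4,5}  [accepting]
end set {1,3,4,5} — state 1 in

Answer: ACCEPT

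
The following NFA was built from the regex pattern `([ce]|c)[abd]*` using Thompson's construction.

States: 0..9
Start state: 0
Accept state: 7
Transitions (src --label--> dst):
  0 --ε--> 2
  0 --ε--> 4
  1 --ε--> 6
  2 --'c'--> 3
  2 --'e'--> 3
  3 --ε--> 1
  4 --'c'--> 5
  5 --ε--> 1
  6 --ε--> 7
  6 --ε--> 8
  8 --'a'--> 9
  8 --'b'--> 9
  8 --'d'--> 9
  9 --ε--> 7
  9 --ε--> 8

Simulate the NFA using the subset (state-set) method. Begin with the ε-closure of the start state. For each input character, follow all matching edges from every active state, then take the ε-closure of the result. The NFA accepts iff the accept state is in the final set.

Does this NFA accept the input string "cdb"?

S₀ = ε-closure({0}) = {0,2,4}
'c' @ 1: {1,3,5,6,7,8}  [accepting]
'd' @ 2: {7,8,9}  [accepting]
'b' @ 3: {7,8,9}  [accepting]
after full input: {7,8,9}  (accept=7 in)

Answer: ACCEPT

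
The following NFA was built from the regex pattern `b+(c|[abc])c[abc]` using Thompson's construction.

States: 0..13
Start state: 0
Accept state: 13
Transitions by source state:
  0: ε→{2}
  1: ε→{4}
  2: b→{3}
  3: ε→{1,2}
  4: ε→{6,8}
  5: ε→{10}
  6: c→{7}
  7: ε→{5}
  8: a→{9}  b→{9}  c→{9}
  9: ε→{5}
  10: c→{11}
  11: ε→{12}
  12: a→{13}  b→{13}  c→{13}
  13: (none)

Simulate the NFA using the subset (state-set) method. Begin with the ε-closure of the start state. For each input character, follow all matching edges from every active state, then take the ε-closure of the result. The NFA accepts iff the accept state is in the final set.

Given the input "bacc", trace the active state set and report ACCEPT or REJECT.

initial (ε-close {0}): {0,2}
'b' @ 1: {1,2,3,4,6,8}
'a' @ 2: {5,9,10}
'c' @ 3: {11,12}
'c' @ 4: {13}  [accepting]
end set {13} — state 13 in

Answer: ACCEPT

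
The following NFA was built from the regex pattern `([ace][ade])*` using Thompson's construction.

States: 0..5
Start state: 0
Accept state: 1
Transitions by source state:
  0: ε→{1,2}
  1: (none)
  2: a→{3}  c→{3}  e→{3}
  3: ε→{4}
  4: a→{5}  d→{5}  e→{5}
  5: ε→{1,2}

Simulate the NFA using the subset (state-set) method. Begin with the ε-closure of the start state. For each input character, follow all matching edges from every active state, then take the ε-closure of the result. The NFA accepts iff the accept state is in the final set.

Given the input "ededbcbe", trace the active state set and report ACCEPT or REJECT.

S₀ = ε-closure({0}) = {0,1,2}
'e' @ 1: {3,4}
'd' @ 2: {1,2,5}  ✓accept
'e' @ 3: {3,4}
'd' @ 4: {1,2,5}  ✓accept
'b' @ 5: {}  — state set empty
rest 'cbe' ignored (set empty)
after full input: {}  (accept=1 not in)

Answer: REJECT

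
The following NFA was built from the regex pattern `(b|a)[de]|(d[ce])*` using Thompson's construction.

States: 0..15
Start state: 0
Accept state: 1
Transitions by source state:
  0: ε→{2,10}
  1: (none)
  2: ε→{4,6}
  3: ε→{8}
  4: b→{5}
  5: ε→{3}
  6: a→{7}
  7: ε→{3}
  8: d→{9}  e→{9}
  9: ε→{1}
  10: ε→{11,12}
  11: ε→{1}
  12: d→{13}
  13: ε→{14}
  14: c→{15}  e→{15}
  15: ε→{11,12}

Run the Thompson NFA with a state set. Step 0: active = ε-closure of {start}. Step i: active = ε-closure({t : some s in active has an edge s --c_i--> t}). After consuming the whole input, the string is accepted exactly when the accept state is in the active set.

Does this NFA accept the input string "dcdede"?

Answer: ACCEPT

Trace:
initial (ε-close {0}): {0,1,2,4,6,10,11,12}
'd' @ 1: {13,14}
'c' @ 2: {1,11,12,15}  [accepting]
'd' @ 3: {13,14}
'e' @ 4: {1,11,12,15}  [accepting]
'd' @ 5: {13,14}
'e' @ 6: {1,11,12,15}  [accepting]
end set {1,11,12,15} — state 1 in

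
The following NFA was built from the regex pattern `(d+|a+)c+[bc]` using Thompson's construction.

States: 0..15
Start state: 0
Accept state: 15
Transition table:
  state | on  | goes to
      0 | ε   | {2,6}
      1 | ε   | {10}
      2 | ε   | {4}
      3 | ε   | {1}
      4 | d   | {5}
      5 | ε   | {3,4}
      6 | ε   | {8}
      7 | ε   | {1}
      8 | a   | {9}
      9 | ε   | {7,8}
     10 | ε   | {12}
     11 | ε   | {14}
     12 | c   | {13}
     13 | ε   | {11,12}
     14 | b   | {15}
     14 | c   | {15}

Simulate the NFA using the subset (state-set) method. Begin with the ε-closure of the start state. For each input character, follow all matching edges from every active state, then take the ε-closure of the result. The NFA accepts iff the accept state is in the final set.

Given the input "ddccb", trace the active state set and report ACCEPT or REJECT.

initial (ε-close {0}): {0,2,4,6,8}
'd' @ 1: {1,3,4,5,10,12}
'd' @ 2: {1,3,4,5,10,12}
'c' @ 3: {11,12,13,14}
'c' @ 4: {11,12,13,14,15}  (accept∈set)
'b' @ 5: {15}  (accept∈set)
final: {15}; accept 15 in set

Answer: ACCEPT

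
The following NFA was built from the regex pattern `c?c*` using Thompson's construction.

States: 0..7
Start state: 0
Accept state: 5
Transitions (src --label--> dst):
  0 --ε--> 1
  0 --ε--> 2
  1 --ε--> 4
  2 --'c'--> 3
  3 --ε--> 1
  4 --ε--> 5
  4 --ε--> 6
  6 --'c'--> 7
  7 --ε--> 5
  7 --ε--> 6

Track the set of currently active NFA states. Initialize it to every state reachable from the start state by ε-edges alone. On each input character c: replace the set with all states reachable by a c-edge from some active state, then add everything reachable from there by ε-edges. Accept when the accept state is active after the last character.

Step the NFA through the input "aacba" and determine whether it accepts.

Answer: REJECT

Steps:
start: ε-closure({0}) = {0,1,2,4,5,6}
'a' @ 1: {}  — no active states
rest 'acba' ignored (set empty)
after full input: {}  (accept=5 not in)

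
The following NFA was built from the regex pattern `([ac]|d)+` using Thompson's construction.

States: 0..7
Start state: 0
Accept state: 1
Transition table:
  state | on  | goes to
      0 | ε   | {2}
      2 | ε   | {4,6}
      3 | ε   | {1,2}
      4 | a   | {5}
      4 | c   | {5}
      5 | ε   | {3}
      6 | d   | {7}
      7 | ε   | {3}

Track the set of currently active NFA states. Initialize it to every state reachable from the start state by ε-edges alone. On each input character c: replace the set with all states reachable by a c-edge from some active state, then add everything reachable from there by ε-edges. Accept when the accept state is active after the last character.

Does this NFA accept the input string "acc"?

start: ε-closure({0}) = {0,2,4,6}
'a' @ 1: {1,2,3,4,5,6}  ✓accept
'c' @ 2: {1,2,3,4,5,6}  ✓accept
'c' @ 3: {1,2,3,4,5,6}  ✓accept
end set {1,2,3,4,5,6} — state 1 in

Answer: ACCEPT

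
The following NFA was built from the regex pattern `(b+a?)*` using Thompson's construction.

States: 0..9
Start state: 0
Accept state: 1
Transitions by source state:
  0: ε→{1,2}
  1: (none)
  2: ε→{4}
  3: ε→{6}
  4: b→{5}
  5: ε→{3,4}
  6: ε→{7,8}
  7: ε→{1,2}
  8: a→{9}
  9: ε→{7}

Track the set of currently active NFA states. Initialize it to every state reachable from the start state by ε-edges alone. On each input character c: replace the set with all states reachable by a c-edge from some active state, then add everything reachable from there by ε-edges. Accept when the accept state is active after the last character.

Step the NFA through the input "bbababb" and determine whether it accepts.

S₀ = ε-closure({0}) = {0,1,2,4}
'b' @ 1: {1,2,3,4,5,6,7,8}  [accepting]
'b' @ 2: {1,2,3,4,5,6,7,8}  [accepting]
'a' @ 3: {1,2,4,7,9}  [accepting]
'b' @ 4: {1,2,3,4,5,6,7,8}  [accepting]
'a' @ 5: {1,2,4,7,9}  [accepting]
'b' @ 6: {1,2,3,4,5,6,7,8}  [accepting]
'b' @ 7: {1,2,3,4,5,6,7,8}  [accepting]
after full input: {1,2,3,4,5,6,7,8}  (accept=1 in)

Answer: ACCEPT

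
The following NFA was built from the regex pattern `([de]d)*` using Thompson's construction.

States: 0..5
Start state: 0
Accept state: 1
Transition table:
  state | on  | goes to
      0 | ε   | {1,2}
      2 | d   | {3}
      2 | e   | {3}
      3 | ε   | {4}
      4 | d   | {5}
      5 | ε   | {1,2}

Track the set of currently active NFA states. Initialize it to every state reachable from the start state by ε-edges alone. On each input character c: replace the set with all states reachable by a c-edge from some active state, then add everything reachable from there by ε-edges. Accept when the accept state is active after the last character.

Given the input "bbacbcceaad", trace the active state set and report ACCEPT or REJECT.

Answer: REJECT

Derivation:
S₀ = ε-closure({0}) = {0,1,2}
'b' @ 1: {}  — state set empty
rest 'bacbcceaad' ignored (set empty)
final: {}; accept 1 not in set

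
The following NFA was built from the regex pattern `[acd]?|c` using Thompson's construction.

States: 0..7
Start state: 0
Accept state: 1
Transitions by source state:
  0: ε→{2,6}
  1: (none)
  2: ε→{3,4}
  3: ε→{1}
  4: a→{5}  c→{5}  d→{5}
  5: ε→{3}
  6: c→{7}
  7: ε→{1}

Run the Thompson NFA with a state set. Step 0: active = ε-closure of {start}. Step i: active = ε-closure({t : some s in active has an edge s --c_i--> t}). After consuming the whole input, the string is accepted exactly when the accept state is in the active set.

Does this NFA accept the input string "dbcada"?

initial (ε-close {0}): {0,1,2,3,4,6}
'd' @ 1: {1,3,5}  [accepting]
'b' @ 2: {}  — state set empty
rest 'cada' ignored (set empty)
end set {} — state 1 not in

Answer: REJECT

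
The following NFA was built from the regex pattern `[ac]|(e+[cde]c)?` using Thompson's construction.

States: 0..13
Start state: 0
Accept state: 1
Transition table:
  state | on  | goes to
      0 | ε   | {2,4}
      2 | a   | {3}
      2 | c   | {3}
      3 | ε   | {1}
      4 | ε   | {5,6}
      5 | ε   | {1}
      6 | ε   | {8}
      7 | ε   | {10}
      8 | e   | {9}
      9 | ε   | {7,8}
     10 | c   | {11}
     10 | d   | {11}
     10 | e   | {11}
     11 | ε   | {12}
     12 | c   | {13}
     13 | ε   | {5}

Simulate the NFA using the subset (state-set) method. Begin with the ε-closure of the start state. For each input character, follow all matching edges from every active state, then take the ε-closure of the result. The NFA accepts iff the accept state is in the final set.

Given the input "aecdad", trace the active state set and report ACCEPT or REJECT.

Answer: REJECT

Steps:
initial (ε-close {0}): {0,1,2,4,5,6,8}
'a' @ 1: {1,3}  (accept∈set)
'e' @ 2: {}  — dead — no transitions
rest 'cdad' ignored (set empty)
after full input: {}  (accept=1 not in)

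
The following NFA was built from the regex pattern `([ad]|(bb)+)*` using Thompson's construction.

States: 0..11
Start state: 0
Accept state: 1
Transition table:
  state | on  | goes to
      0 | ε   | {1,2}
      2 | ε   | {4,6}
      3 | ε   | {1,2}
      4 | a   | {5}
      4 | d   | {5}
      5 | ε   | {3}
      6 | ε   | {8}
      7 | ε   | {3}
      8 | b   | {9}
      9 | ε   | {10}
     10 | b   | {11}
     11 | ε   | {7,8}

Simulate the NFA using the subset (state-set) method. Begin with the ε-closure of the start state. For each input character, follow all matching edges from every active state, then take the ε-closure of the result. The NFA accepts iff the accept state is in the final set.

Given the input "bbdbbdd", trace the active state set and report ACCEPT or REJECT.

Answer: ACCEPT

Derivation:
start: ε-closure({0}) = {0,1,2,4,6,8}
'b' @ 1: {9,10}
'b' @ 2: {1,2,3,4,6,7,8,11}  [accepting]
'd' @ 3: {1,2,3,4,5,6,8}  [accepting]
'b' @ 4: {9,10}
'b' @ 5: {1,2,3,4,6,7,8,11}  [accepting]
'd' @ 6: {1,2,3,4,5,6,8}  [accepting]
'd' @ 7: {1,2,3,4,5,6,8}  [accepting]
final: {1,2,3,4,5,6,8}; accept 1 in set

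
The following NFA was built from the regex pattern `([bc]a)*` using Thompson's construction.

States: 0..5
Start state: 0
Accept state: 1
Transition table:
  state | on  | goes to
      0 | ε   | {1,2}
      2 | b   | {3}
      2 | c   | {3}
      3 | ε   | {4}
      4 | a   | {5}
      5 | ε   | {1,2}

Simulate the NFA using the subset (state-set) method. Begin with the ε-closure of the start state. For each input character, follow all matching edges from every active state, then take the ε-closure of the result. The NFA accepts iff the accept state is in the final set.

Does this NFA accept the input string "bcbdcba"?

start: ε-closure({0}) = {0,1,2}
'b' @ 1: {3,4}
'c' @ 2: {}  — no active states
rest 'bdcba' ignored (set empty)
final: {}; accept 1 not in set

Answer: REJECT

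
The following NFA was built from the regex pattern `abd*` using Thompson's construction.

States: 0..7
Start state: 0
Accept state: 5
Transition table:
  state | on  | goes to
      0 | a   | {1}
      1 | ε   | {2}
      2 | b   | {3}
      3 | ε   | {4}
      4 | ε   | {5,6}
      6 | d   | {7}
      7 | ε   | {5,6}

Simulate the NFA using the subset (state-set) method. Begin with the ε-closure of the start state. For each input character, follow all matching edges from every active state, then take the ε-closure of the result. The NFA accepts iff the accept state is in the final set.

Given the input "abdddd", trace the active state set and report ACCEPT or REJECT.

S₀ = ε-closure({0}) = {0}
'a' @ 1: {1,2}
'b' @ 2: {3,4,5,6}  [accepting]
'd' @ 3: {5,6,7}  [accepting]
'd' @ 4: {5,6,7}  [accepting]
'd' @ 5: {5,6,7}  [accepting]
'd' @ 6: {5,6,7}  [accepting]
after full input: {5,6,7}  (accept=5 in)

Answer: ACCEPT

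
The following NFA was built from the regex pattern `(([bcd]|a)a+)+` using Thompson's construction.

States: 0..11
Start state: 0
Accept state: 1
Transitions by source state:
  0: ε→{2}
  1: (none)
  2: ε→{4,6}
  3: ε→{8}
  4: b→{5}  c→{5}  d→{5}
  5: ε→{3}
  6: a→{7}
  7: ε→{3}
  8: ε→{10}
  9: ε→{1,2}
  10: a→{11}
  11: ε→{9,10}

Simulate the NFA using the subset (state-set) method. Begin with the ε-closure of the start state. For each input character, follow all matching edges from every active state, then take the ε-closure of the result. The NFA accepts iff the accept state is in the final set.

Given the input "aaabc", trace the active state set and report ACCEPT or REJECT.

start: ε-closure({0}) = {0,2,4,6}
'a' @ 1: {3,7,8,10}
'a' @ 2: {1,2,4,6,9,10,11}  ✓accept
'a' @ 3: {1,2,3,4,6,7,8,9,10,11}  ✓accept
'b' @ 4: {3,5,8,10}
'c' @ 5: {}  — no active states
final: {}; accept 1 not in set

Answer: REJECT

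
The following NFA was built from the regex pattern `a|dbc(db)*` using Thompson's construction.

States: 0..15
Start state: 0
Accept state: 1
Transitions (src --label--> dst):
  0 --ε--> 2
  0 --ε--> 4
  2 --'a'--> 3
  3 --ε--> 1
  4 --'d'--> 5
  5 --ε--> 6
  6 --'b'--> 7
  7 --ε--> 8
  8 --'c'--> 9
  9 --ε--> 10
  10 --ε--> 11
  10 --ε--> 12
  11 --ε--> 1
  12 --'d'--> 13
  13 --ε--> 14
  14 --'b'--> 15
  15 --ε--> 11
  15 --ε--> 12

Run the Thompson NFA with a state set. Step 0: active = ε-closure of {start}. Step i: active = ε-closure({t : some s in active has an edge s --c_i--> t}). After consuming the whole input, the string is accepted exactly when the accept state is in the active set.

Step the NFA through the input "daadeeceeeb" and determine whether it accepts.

Answer: REJECT

Trace:
initial (ε-close {0}): {0,2,4}
'd' @ 1: {5,6}
'a' @ 2: {}  — state set empty
rest 'adeeceeeb' ignored (set empty)
after full input: {}  (accept=1 not in)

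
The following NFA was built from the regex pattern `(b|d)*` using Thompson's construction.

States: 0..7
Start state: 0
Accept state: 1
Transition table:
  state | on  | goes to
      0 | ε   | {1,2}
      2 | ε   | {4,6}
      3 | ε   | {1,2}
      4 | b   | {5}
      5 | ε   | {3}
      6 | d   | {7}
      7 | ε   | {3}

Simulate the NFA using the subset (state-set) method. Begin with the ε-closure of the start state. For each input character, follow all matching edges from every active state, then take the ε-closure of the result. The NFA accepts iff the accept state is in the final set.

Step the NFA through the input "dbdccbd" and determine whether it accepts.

initial (ε-close {0}): {0,1,2,4,6}
'd' @ 1: {1,2,3,4,6,7}  [accepting]
'b' @ 2: {1,2,3,4,5,6}  [accepting]
'd' @ 3: {1,2,3,4,6,7}  [accepting]
'c' @ 4: {}  — dead — no transitions
rest 'cbd' ignored (set empty)
end set {} — state 1 not in

Answer: REJECT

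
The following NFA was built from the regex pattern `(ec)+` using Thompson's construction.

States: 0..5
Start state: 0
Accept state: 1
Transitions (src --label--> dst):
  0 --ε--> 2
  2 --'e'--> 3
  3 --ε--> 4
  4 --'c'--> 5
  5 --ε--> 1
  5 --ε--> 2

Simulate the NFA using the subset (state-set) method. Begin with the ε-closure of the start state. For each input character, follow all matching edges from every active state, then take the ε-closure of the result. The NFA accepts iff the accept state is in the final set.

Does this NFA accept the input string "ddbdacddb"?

Answer: REJECT

Steps:
initial (ε-close {0}): {0,2}
'd' @ 1: {}  — state set empty
rest 'dbdacddb' ignored (set empty)
end set {} — state 1 not in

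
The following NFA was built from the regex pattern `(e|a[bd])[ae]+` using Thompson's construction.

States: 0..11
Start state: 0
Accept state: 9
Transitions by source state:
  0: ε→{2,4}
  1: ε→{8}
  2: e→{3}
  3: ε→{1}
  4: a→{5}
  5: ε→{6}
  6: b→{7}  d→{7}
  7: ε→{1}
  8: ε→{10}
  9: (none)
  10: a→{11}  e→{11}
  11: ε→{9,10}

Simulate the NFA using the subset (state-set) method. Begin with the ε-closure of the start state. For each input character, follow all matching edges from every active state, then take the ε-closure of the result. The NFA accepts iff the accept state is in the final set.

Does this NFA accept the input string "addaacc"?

initial (ε-close {0}): {0,2,4}
'a' @ 1: {5,6}
'd' @ 2: {1,7,8,10}
'd' @ 3: {}  — no active states
rest 'aacc' ignored (set empty)
after full input: {}  (accept=9 not in)

Answer: REJECT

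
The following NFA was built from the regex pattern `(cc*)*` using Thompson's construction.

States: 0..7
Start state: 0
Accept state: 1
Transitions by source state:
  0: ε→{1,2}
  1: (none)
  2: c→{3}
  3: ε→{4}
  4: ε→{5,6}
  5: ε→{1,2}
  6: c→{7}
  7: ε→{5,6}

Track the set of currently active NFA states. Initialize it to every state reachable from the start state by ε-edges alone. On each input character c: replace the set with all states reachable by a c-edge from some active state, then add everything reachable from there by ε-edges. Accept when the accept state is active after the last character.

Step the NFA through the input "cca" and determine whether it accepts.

Answer: REJECT

Trace:
S₀ = ε-closure({0}) = {0,1,2}
'c' @ 1: {1,2,3,4,5,6}  (accept∈set)
'c' @ 2: {1,2,3,4,5,6,7}  (accept∈set)
'a' @ 3: {}  — state set empty
end set {} — state 1 not in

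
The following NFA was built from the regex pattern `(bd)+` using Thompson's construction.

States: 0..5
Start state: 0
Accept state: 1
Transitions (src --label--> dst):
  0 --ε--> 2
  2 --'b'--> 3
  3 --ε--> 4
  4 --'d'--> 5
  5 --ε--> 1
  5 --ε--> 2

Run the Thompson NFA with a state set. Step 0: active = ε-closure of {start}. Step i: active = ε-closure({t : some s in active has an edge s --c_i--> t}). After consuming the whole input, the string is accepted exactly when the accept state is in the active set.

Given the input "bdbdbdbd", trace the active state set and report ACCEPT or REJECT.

S₀ = ε-closure({0}) = {0,2}
'b' @ 1: {3,4}
'd' @ 2: {1,2,5}  ✓accept
'b' @ 3: {3,4}
'd' @ 4: {1,2,5}  ✓accept
'b' @ 5: {3,4}
'd' @ 6: {1,2,5}  ✓accept
'b' @ 7: {3,4}
'd' @ 8: {1,2,5}  ✓accept
after full input: {1,2,5}  (accept=1 in)

Answer: ACCEPT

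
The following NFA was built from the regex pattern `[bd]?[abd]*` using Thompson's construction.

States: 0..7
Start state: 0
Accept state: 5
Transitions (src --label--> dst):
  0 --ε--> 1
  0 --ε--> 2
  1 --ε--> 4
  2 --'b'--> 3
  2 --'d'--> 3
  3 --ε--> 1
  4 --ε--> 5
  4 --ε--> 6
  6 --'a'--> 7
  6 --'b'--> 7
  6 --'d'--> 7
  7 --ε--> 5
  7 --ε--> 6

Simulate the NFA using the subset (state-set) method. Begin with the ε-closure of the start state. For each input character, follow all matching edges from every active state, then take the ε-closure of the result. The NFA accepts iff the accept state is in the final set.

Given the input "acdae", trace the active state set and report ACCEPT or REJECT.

initial (ε-close {0}): {0,1,2,4,5,6}
'a' @ 1: {5,6,7}  (accept∈set)
'c' @ 2: {}  — dead — no transitions
rest 'dae' ignored (set empty)
final: {}; accept 5 not in set

Answer: REJECT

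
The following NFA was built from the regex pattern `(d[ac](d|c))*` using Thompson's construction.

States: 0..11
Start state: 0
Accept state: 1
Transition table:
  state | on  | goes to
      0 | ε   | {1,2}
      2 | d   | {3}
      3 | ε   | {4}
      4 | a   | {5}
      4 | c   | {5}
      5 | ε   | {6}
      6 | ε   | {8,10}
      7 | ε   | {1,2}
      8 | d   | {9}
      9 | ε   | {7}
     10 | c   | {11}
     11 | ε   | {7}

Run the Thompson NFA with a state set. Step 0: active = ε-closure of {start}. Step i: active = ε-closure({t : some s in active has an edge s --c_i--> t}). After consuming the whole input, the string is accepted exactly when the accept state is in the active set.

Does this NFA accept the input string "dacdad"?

start: ε-closure({0}) = {0,1,2}
'd' @ 1: {3,4}
'a' @ 2: {5,6,8,10}
'c' @ 3: {1,2,7,11}  [accepting]
'd' @ 4: {3,4}
'a' @ 5: {5,6,8,10}
'd' @ 6: {1,2,7,9}  [accepting]
end set {1,2,7,9} — state 1 in

Answer: ACCEPT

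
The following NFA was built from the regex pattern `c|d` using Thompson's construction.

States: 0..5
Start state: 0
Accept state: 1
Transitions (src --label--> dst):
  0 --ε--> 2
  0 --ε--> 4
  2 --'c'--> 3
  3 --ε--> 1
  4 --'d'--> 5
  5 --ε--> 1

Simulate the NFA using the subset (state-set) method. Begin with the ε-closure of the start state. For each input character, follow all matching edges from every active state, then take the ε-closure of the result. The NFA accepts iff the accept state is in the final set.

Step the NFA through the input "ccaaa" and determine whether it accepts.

Answer: REJECT

Trace:
S₀ = ε-closure({0}) = {0,2,4}
'c' @ 1: {1,3}  ✓accept
'c' @ 2: {}  — state set empty
rest 'aaa' ignored (set empty)
final: {}; accept 1 not in set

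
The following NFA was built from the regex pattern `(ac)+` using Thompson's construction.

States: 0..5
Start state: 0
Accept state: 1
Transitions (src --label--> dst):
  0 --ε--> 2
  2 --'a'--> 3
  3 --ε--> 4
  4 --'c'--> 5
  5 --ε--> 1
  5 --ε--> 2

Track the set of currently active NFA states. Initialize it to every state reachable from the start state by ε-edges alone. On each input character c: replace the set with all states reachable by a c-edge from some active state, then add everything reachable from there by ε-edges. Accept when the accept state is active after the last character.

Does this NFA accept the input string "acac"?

initial (ε-close {0}): {0,2}
'a' @ 1: {3,4}
'c' @ 2: {1,2,5}  (accept∈set)
'a' @ 3: {3,4}
'c' @ 4: {1,2,5}  (accept∈set)
after full input: {1,2,5}  (accept=1 in)

Answer: ACCEPT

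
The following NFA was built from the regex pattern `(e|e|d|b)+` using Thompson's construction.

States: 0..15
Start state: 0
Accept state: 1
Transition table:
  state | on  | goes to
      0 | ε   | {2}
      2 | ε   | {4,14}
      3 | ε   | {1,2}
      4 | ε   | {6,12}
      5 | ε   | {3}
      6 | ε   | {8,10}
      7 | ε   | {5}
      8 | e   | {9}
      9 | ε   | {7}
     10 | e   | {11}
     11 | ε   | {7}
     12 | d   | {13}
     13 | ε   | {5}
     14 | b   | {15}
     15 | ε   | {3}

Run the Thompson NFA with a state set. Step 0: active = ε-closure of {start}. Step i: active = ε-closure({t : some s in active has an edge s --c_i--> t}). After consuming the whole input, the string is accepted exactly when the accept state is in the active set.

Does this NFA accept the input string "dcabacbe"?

Answer: REJECT

Trace:
initial (ε-close {0}): {0,2,4,6,8,10,12,14}
'd' @ 1: {1,2,3,4,5,6,8,10,12,13,14}  (accept∈set)
'c' @ 2: {}  — no active states
rest 'abacbe' ignored (set empty)
end set {} — state 1 not in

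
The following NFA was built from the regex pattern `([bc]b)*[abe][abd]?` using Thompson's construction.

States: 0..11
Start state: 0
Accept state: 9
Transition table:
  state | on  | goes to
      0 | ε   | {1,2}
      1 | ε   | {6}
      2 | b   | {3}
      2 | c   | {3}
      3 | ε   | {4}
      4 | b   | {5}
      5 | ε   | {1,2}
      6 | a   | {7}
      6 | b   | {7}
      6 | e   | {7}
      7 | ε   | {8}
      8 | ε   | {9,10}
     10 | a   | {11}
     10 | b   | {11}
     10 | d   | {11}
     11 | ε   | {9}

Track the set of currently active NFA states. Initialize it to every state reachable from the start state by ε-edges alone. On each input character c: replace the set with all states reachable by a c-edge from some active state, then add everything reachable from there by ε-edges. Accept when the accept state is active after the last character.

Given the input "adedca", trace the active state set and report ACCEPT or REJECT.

Answer: REJECT

Derivation:
start: ε-closure({0}) = {0,1,2,6}
'a' @ 1: {7,8,9,10}  [accepting]
'd' @ 2: {9,11}  [accepting]
'e' @ 3: {}  — dead — no transitions
rest 'dca' ignored (set empty)
end set {} — state 9 not in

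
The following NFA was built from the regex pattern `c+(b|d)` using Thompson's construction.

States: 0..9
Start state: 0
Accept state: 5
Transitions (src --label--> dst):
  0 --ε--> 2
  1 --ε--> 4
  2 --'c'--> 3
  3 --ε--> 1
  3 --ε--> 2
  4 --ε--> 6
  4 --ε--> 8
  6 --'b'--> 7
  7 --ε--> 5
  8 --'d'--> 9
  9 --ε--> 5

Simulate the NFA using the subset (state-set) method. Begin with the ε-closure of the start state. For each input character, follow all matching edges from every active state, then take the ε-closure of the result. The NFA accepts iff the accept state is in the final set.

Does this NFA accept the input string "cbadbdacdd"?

initial (ε-close {0}): {0,2}
'c' @ 1: {1,2,3,4,6,8}
'b' @ 2: {5,7}  ✓accept
'a' @ 3: {}  — dead — no transitions
rest 'dbdacdd' ignored (set empty)
after full input: {}  (accept=5 not in)

Answer: REJECT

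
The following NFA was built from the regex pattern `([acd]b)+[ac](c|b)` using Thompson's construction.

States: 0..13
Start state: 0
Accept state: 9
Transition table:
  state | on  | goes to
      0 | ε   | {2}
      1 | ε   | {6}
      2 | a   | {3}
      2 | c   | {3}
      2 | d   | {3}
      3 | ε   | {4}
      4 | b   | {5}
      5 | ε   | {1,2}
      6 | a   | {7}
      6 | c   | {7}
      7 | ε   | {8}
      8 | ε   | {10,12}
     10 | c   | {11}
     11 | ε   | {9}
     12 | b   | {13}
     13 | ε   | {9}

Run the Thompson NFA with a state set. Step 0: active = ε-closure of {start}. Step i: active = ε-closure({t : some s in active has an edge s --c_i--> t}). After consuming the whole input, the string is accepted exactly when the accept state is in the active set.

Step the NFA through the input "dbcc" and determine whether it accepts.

Answer: ACCEPT

Trace:
initial (ε-close {0}): {0,2}
'd' @ 1: {3,4}
'b' @ 2: {1,2,5,6}
'c' @ 3: {3,4,7,8,10,12}
'c' @ 4: {9,11}  (accept∈set)
after full input: {9,11}  (accept=9 in)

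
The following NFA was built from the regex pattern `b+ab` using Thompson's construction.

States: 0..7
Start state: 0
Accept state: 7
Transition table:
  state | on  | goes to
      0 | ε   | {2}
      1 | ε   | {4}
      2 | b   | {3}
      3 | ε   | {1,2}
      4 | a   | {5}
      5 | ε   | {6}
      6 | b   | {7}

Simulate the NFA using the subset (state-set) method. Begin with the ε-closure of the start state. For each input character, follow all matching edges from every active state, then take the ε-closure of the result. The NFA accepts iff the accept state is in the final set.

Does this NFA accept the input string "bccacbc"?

start: ε-closure({0}) = {0,2}
'b' @ 1: {1,2,3,4}
'c' @ 2: {}  — dead — no transitions
rest 'cacbc' ignored (set empty)
end set {} — state 7 not in

Answer: REJECT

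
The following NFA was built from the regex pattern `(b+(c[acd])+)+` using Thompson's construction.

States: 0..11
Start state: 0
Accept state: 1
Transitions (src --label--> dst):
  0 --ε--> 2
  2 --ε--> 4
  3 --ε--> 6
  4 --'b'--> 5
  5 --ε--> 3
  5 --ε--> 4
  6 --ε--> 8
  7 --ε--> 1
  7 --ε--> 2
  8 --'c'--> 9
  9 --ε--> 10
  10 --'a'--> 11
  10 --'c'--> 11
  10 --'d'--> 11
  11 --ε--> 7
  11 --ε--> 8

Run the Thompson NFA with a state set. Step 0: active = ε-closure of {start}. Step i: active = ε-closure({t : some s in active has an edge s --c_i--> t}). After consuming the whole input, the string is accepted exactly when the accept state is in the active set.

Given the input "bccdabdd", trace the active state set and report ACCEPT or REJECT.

initial (ε-close {0}): {0,2,4}
'b' @ 1: {3,4,5,6,8}
'c' @ 2: {9,10}
'c' @ 3: {1,2,4,7,8,11}  ✓accept
'd' @ 4: {}  — no active states
rest 'abdd' ignored (set empty)
after full input: {}  (accept=1 not in)

Answer: REJECT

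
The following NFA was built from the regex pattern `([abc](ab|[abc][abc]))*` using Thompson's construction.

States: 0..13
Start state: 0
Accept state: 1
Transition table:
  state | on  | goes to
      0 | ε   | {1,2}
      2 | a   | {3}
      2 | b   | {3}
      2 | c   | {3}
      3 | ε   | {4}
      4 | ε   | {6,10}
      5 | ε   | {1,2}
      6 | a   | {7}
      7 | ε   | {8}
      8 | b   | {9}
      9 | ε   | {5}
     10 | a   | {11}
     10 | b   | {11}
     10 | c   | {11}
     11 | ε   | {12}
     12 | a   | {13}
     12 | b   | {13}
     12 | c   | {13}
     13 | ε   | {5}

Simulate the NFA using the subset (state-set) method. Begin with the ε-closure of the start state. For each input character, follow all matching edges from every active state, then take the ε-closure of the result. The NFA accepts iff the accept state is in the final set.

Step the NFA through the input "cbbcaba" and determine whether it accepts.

start: ε-closure({0}) = {0,1,2}
'c' @ 1: {3,4,6,10}
'b' @ 2: {11,12}
'b' @ 3: {1,2,5,13}  [accepting]
'c' @ 4: {3,4,6,10}
'a' @ 5: {7,8,11,12}
'b' @ 6: {1,2,5,9,13}  [accepting]
'a' @ 7: {3,4,6,10}
end set {3,4,6,10} — state 1 not in

Answer: REJECT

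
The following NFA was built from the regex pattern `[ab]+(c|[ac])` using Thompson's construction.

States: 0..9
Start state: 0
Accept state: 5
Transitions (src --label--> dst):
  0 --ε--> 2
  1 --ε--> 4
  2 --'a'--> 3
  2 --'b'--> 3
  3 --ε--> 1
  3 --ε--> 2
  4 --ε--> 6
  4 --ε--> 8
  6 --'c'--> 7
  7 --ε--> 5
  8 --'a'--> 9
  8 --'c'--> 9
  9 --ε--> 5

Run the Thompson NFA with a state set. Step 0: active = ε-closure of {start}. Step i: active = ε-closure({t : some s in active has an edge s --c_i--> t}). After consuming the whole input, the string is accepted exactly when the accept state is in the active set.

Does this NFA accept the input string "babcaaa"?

start: ε-closure({0}) = {0,2}
'b' @ 1: {1,2,3,4,6,8}
'a' @ 2: {1,2,3,4,5,6,8,9}  (accept∈set)
'b' @ 3: {1,2,3,4,6,8}
'c' @ 4: {5,7,9}  (accept∈set)
'a' @ 5: {}  — state set empty
rest 'aa' ignored (set empty)
end set {} — state 5 not in

Answer: REJECT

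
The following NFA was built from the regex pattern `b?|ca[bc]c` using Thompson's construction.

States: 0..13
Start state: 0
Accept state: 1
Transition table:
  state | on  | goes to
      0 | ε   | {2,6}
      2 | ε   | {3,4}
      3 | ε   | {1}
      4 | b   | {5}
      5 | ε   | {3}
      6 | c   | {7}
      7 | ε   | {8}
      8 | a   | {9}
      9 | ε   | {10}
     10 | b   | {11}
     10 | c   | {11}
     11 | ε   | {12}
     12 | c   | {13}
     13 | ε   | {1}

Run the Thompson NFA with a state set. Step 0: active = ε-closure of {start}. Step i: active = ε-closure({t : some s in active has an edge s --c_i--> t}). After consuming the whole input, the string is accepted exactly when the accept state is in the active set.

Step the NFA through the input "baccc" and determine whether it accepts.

start: ε-closure({0}) = {0,1,2,3,4,6}
'b' @ 1: {1,3,5}  (accept∈set)
'a' @ 2: {}  — no active states
rest 'ccc' ignored (set empty)
end set {} — state 1 not in

Answer: REJECT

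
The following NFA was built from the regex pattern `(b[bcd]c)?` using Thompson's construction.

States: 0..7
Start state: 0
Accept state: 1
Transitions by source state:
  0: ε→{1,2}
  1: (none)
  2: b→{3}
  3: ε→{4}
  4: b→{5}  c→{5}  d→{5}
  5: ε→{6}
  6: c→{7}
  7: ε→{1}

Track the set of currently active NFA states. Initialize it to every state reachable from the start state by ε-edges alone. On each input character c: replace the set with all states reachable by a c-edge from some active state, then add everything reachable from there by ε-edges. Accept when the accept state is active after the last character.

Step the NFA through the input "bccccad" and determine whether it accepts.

start: ε-closure({0}) = {0,1,2}
'b' @ 1: {3,4}
'c' @ 2: {5,6}
'c' @ 3: {1,7}  (accept∈set)
'c' @ 4: {}  — dead — no transitions
rest 'cad' ignored (set empty)
after full input: {}  (accept=1 not in)

Answer: REJECT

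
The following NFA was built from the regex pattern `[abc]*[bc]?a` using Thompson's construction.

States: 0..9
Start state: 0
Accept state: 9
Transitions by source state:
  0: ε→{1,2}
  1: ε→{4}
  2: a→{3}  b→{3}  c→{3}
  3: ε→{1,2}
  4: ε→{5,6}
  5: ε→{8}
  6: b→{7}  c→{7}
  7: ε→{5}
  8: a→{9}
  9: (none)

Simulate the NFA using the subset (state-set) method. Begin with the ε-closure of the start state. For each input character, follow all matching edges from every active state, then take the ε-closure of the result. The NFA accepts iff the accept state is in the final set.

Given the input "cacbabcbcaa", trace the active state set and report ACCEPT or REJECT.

Answer: ACCEPT

Derivation:
start: ε-closure({0}) = {0,1,2,4,5,6,8}
'c' @ 1: {1,2,3,4,5,6,7,8}
'a' @ 2: {1,2,3,4,5,6,8,9}  [accepting]
'c' @ 3: {1,2,3,4,5,6,7,8}
'b' @ 4: {1,2,3,4,5,6,7,8}
'a' @ 5: {1,2,3,4,5,6,8,9}  [accepting]
'b' @ 6: {1,2,3,4,5,6,7,8}
'c' @ 7: {1,2,3,4,5,6,7,8}
'b' @ 8: {1,2,3,4,5,6,7,8}
'c' @ 9: {1,2,3,4,5,6,7,8}
'a' @ 10: {1,2,3,4,5,6,8,9}  [accepting]
'a' @ 11: {1,2,3,4,5,6,8,9}  [accepting]
after full input: {1,2,3,4,5,6,8,9}  (accept=9 in)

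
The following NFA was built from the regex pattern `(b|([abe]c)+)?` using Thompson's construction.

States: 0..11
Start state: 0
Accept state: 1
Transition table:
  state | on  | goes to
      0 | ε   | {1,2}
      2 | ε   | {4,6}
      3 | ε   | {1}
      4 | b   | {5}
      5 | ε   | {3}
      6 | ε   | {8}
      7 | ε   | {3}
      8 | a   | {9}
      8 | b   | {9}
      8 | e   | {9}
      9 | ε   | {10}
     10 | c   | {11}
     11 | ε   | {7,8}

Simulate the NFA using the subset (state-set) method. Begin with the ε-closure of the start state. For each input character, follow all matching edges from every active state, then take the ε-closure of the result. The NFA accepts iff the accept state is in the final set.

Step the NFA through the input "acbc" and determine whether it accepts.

start: ε-closure({0}) = {0,1,2,4,6,8}
'a' @ 1: {9,10}
'c' @ 2: {1,3,7,8,11}  [accepting]
'b' @ 3: {9,10}
'c' @ 4: {1,3,7,8,11}  [accepting]
end set {1,3,7,8,11} — state 1 in

Answer: ACCEPT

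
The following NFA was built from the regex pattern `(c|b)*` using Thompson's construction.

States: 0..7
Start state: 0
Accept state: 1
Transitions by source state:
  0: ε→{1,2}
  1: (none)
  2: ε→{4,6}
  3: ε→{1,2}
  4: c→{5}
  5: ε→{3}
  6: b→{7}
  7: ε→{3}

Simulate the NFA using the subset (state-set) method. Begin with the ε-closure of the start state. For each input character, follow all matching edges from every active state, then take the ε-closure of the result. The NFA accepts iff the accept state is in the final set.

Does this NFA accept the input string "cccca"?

Answer: REJECT

Steps:
start: ε-closure({0}) = {0,1,2,4,6}
'c' @ 1: {1,2,3,4,5,6}  ✓accept
'c' @ 2: {1,2,3,4,5,6}  ✓accept
'c' @ 3: {1,2,3,4,5,6}  ✓accept
'c' @ 4: {1,2,3,4,5,6}  ✓accept
'a' @ 5: {}  — state set empty
final: {}; accept 1 not in set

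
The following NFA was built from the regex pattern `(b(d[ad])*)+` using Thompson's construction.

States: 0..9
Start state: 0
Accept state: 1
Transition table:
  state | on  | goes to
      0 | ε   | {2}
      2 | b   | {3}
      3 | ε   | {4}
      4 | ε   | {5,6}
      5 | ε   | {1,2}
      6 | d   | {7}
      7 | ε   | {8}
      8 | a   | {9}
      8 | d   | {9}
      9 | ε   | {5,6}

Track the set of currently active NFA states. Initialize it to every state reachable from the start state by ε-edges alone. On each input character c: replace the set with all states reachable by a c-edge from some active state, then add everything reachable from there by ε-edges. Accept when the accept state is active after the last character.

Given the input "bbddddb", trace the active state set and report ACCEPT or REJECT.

start: ε-closure({0}) = {0,2}
'b' @ 1: {1,2,3,4,5,6}  [accepting]
'b' @ 2: {1,2,3,4,5,6}  [accepting]
'd' @ 3: {7,8}
'd' @ 4: {1,2,5,6,9}  [accepting]
'd' @ 5: {7,8}
'd' @ 6: {1,2,5,6,9}  [accepting]
'b' @ 7: {1,2,3,4,5,6}  [accepting]
end set {1,2,3,4,5,6} — state 1 in

Answer: ACCEPT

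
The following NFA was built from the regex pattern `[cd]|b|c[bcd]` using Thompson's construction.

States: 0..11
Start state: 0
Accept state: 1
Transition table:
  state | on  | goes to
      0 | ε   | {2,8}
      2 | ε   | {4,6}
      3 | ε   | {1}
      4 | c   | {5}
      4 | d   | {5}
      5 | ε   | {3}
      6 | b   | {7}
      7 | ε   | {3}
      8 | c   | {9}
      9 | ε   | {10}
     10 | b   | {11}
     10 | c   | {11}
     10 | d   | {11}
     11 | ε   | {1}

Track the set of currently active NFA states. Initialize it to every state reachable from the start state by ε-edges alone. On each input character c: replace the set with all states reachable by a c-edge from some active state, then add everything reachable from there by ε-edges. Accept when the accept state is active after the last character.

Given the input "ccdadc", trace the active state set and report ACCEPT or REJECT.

start: ε-closure({0}) = {0,2,4,6,8}
'c' @ 1: {1,3,5,9,10}  (accept∈set)
'c' @ 2: {1,11}  (accept∈set)
'd' @ 3: {}  — no active states
rest 'adc' ignored (set empty)
after full input: {}  (accept=1 not in)

Answer: REJECT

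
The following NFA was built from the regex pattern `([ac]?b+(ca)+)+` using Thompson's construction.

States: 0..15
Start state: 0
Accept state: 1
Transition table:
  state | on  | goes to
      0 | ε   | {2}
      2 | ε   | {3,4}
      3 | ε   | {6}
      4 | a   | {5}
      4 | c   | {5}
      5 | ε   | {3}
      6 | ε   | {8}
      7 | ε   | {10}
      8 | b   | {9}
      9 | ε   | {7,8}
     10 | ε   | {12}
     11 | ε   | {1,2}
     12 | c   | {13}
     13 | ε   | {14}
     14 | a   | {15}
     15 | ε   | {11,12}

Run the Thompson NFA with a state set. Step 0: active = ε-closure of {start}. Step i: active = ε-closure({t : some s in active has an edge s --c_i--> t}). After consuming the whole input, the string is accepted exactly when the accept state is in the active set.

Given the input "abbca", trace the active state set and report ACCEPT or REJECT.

Answer: ACCEPT

Derivation:
start: ε-closure({0}) = {0,2,3,4,6,8}
'a' @ 1: {3,5,6,8}
'b' @ 2: {7,8,9,10,12}
'b' @ 3: {7,8,9,10,12}
'c' @ 4: {13,14}
'a' @ 5: {1,2,3,4,6,8,11,12,15}  ✓accept
after full input: {1,2,3,4,6,8,11,12,15}  (accept=1 in)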